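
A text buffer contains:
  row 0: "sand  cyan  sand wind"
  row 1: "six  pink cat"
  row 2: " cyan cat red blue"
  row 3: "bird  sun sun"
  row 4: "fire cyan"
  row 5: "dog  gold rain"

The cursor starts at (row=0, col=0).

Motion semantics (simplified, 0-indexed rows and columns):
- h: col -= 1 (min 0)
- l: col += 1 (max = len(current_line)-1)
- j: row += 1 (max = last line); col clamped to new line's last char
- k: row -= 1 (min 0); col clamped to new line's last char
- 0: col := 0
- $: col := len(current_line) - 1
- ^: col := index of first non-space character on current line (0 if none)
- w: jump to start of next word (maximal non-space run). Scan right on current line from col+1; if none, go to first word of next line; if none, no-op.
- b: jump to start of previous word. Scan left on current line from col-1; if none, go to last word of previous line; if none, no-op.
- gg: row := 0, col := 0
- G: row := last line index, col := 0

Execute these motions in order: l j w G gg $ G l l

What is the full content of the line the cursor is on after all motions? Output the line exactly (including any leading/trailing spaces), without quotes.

Answer: dog  gold rain

Derivation:
After 1 (l): row=0 col=1 char='a'
After 2 (j): row=1 col=1 char='i'
After 3 (w): row=1 col=5 char='p'
After 4 (G): row=5 col=0 char='d'
After 5 (gg): row=0 col=0 char='s'
After 6 ($): row=0 col=20 char='d'
After 7 (G): row=5 col=0 char='d'
After 8 (l): row=5 col=1 char='o'
After 9 (l): row=5 col=2 char='g'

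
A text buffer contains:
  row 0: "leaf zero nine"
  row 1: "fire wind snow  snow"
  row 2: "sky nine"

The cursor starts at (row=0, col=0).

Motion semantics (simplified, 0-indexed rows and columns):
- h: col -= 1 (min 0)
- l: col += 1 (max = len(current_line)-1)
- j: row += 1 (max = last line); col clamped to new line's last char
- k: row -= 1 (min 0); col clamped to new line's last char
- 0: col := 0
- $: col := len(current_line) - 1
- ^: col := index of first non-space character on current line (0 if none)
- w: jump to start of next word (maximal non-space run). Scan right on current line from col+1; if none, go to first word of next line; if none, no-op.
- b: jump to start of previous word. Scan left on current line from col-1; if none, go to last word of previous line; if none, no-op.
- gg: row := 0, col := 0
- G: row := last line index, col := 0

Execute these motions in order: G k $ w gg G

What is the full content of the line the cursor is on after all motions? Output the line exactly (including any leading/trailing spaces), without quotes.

Answer: sky nine

Derivation:
After 1 (G): row=2 col=0 char='s'
After 2 (k): row=1 col=0 char='f'
After 3 ($): row=1 col=19 char='w'
After 4 (w): row=2 col=0 char='s'
After 5 (gg): row=0 col=0 char='l'
After 6 (G): row=2 col=0 char='s'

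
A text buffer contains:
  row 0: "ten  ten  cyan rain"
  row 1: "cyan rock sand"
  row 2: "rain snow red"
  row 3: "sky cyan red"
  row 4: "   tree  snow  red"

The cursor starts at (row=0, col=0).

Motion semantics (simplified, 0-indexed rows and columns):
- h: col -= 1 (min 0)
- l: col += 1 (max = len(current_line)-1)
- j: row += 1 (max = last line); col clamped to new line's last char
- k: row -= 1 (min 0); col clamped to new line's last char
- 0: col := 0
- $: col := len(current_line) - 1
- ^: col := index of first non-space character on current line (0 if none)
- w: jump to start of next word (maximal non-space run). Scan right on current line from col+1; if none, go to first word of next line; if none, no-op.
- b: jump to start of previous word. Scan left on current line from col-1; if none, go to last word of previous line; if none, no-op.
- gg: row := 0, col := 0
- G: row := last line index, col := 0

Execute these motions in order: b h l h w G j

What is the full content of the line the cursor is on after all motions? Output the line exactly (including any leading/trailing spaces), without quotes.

After 1 (b): row=0 col=0 char='t'
After 2 (h): row=0 col=0 char='t'
After 3 (l): row=0 col=1 char='e'
After 4 (h): row=0 col=0 char='t'
After 5 (w): row=0 col=5 char='t'
After 6 (G): row=4 col=0 char='_'
After 7 (j): row=4 col=0 char='_'

Answer:    tree  snow  red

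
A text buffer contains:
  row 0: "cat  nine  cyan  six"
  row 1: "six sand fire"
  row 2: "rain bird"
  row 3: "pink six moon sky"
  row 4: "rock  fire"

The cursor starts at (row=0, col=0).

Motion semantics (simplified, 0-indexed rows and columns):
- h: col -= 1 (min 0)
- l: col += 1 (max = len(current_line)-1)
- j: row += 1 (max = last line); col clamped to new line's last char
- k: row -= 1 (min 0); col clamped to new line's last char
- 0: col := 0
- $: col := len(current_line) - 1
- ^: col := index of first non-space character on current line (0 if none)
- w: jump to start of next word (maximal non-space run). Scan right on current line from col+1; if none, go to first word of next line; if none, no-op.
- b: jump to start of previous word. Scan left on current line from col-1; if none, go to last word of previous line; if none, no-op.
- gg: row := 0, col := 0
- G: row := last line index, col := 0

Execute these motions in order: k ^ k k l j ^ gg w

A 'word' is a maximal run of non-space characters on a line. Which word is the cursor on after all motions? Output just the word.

After 1 (k): row=0 col=0 char='c'
After 2 (^): row=0 col=0 char='c'
After 3 (k): row=0 col=0 char='c'
After 4 (k): row=0 col=0 char='c'
After 5 (l): row=0 col=1 char='a'
After 6 (j): row=1 col=1 char='i'
After 7 (^): row=1 col=0 char='s'
After 8 (gg): row=0 col=0 char='c'
After 9 (w): row=0 col=5 char='n'

Answer: nine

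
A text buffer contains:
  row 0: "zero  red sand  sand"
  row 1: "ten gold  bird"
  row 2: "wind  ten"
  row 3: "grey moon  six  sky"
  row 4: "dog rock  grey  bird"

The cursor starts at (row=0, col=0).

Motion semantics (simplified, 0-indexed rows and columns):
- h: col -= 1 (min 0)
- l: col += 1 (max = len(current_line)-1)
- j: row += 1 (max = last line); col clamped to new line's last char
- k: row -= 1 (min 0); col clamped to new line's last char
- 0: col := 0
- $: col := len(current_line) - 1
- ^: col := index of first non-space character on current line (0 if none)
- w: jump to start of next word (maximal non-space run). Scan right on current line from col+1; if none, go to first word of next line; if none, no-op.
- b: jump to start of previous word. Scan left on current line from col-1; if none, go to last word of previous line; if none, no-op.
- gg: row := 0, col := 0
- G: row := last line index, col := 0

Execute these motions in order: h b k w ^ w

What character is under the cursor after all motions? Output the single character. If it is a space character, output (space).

Answer: r

Derivation:
After 1 (h): row=0 col=0 char='z'
After 2 (b): row=0 col=0 char='z'
After 3 (k): row=0 col=0 char='z'
After 4 (w): row=0 col=6 char='r'
After 5 (^): row=0 col=0 char='z'
After 6 (w): row=0 col=6 char='r'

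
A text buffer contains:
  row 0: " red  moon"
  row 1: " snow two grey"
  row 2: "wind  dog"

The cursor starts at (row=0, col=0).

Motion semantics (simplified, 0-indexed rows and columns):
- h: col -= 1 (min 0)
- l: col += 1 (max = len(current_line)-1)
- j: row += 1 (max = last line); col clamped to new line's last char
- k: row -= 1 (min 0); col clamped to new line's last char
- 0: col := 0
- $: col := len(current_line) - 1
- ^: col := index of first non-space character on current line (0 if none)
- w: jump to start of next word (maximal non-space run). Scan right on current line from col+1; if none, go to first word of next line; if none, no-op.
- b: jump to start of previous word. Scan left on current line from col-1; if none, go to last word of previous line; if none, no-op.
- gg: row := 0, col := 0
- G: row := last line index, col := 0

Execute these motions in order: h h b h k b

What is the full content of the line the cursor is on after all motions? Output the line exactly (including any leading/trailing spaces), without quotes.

Answer:  red  moon

Derivation:
After 1 (h): row=0 col=0 char='_'
After 2 (h): row=0 col=0 char='_'
After 3 (b): row=0 col=0 char='_'
After 4 (h): row=0 col=0 char='_'
After 5 (k): row=0 col=0 char='_'
After 6 (b): row=0 col=0 char='_'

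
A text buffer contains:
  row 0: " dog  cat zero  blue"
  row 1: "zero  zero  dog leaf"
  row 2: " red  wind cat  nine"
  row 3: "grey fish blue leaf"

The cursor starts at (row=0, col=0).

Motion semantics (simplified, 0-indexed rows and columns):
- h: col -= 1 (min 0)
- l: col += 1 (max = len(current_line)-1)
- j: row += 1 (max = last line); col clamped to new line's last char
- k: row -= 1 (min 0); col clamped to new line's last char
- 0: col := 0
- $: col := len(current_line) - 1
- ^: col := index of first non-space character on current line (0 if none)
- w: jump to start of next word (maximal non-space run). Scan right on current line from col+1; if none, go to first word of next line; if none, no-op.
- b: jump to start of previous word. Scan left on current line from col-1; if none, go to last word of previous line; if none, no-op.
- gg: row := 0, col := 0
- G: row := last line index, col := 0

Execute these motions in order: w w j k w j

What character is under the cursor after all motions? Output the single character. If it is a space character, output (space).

After 1 (w): row=0 col=1 char='d'
After 2 (w): row=0 col=6 char='c'
After 3 (j): row=1 col=6 char='z'
After 4 (k): row=0 col=6 char='c'
After 5 (w): row=0 col=10 char='z'
After 6 (j): row=1 col=10 char='_'

Answer: (space)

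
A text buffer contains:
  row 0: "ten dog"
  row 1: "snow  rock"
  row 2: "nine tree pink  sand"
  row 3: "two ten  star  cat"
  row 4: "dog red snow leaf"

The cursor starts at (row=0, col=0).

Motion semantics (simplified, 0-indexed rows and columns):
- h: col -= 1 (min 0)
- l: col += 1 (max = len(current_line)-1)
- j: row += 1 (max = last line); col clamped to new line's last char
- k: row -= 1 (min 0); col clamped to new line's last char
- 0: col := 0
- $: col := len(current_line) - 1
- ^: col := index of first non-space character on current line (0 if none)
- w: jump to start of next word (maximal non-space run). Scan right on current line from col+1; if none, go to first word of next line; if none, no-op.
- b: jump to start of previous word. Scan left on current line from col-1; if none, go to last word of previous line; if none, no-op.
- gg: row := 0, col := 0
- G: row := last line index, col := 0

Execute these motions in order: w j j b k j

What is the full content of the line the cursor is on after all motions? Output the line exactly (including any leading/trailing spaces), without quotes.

Answer: nine tree pink  sand

Derivation:
After 1 (w): row=0 col=4 char='d'
After 2 (j): row=1 col=4 char='_'
After 3 (j): row=2 col=4 char='_'
After 4 (b): row=2 col=0 char='n'
After 5 (k): row=1 col=0 char='s'
After 6 (j): row=2 col=0 char='n'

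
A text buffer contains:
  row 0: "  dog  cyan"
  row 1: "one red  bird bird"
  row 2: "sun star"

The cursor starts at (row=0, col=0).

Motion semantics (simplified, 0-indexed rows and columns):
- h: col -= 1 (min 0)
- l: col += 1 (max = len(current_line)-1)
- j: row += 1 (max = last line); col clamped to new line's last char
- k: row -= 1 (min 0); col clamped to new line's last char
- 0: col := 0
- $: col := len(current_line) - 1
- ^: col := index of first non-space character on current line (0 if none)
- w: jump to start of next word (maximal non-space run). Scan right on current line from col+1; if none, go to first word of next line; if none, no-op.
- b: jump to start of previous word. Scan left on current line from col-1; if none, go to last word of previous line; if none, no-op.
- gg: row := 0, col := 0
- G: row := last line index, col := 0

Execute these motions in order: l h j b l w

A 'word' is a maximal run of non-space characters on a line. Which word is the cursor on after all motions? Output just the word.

After 1 (l): row=0 col=1 char='_'
After 2 (h): row=0 col=0 char='_'
After 3 (j): row=1 col=0 char='o'
After 4 (b): row=0 col=7 char='c'
After 5 (l): row=0 col=8 char='y'
After 6 (w): row=1 col=0 char='o'

Answer: one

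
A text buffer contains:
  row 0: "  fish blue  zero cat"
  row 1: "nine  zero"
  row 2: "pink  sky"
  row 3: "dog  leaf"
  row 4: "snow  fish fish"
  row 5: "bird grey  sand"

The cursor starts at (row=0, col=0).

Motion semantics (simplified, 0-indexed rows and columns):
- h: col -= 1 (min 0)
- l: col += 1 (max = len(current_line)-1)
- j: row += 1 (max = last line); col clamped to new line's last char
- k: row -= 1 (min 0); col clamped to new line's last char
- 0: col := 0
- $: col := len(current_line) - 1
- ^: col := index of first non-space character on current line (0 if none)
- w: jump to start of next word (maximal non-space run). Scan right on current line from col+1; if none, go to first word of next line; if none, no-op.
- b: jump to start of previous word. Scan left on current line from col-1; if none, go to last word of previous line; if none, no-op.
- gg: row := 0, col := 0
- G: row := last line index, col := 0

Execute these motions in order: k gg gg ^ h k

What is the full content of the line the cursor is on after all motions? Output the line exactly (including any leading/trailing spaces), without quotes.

After 1 (k): row=0 col=0 char='_'
After 2 (gg): row=0 col=0 char='_'
After 3 (gg): row=0 col=0 char='_'
After 4 (^): row=0 col=2 char='f'
After 5 (h): row=0 col=1 char='_'
After 6 (k): row=0 col=1 char='_'

Answer:   fish blue  zero cat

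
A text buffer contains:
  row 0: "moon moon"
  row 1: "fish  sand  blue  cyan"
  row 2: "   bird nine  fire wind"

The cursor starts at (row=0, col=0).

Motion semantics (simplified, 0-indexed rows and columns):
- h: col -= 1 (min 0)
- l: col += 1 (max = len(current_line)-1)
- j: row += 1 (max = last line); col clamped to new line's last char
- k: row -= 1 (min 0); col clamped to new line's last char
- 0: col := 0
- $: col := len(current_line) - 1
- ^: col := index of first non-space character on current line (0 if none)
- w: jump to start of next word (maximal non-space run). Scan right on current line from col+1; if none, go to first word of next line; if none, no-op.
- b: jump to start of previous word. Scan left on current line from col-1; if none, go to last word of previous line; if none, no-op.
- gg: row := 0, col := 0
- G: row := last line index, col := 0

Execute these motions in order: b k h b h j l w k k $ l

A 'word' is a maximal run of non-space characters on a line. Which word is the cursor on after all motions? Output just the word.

Answer: moon

Derivation:
After 1 (b): row=0 col=0 char='m'
After 2 (k): row=0 col=0 char='m'
After 3 (h): row=0 col=0 char='m'
After 4 (b): row=0 col=0 char='m'
After 5 (h): row=0 col=0 char='m'
After 6 (j): row=1 col=0 char='f'
After 7 (l): row=1 col=1 char='i'
After 8 (w): row=1 col=6 char='s'
After 9 (k): row=0 col=6 char='o'
After 10 (k): row=0 col=6 char='o'
After 11 ($): row=0 col=8 char='n'
After 12 (l): row=0 col=8 char='n'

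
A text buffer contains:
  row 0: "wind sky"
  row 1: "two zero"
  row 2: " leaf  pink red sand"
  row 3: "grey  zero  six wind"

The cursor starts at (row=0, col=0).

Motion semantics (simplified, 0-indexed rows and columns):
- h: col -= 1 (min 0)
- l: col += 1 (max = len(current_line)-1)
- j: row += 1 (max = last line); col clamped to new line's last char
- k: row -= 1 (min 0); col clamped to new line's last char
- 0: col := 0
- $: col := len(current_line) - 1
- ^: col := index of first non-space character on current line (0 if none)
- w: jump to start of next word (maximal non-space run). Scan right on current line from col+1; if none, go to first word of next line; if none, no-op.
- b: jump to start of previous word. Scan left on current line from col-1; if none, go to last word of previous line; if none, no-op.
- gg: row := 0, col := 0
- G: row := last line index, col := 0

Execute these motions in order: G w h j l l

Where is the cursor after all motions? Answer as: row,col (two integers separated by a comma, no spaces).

Answer: 3,7

Derivation:
After 1 (G): row=3 col=0 char='g'
After 2 (w): row=3 col=6 char='z'
After 3 (h): row=3 col=5 char='_'
After 4 (j): row=3 col=5 char='_'
After 5 (l): row=3 col=6 char='z'
After 6 (l): row=3 col=7 char='e'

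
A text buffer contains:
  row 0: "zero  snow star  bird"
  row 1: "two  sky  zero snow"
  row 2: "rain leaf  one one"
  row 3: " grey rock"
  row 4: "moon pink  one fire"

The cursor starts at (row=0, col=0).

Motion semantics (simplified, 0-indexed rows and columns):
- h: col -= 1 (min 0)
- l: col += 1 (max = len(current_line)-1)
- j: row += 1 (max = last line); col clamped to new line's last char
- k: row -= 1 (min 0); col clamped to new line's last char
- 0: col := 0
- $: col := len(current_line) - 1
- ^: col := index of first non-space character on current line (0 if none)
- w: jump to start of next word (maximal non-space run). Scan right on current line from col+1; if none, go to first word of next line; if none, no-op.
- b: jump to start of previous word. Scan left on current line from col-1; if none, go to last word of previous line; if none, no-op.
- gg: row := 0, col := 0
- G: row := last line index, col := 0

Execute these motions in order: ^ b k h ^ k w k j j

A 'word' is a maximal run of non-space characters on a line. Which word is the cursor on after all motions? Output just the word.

Answer: leaf

Derivation:
After 1 (^): row=0 col=0 char='z'
After 2 (b): row=0 col=0 char='z'
After 3 (k): row=0 col=0 char='z'
After 4 (h): row=0 col=0 char='z'
After 5 (^): row=0 col=0 char='z'
After 6 (k): row=0 col=0 char='z'
After 7 (w): row=0 col=6 char='s'
After 8 (k): row=0 col=6 char='s'
After 9 (j): row=1 col=6 char='k'
After 10 (j): row=2 col=6 char='e'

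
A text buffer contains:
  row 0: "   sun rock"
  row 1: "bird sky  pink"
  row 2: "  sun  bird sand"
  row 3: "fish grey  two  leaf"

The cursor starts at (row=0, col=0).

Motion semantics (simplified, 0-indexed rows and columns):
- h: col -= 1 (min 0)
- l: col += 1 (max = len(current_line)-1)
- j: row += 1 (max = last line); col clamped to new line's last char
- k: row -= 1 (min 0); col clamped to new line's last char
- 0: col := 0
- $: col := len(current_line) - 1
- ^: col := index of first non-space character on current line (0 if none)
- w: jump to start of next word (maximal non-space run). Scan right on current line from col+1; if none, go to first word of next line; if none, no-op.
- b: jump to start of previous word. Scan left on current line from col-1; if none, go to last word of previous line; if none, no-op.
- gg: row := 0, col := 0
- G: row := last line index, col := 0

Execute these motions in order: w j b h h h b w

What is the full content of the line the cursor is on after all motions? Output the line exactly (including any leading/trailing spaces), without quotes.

Answer: bird sky  pink

Derivation:
After 1 (w): row=0 col=3 char='s'
After 2 (j): row=1 col=3 char='d'
After 3 (b): row=1 col=0 char='b'
After 4 (h): row=1 col=0 char='b'
After 5 (h): row=1 col=0 char='b'
After 6 (h): row=1 col=0 char='b'
After 7 (b): row=0 col=7 char='r'
After 8 (w): row=1 col=0 char='b'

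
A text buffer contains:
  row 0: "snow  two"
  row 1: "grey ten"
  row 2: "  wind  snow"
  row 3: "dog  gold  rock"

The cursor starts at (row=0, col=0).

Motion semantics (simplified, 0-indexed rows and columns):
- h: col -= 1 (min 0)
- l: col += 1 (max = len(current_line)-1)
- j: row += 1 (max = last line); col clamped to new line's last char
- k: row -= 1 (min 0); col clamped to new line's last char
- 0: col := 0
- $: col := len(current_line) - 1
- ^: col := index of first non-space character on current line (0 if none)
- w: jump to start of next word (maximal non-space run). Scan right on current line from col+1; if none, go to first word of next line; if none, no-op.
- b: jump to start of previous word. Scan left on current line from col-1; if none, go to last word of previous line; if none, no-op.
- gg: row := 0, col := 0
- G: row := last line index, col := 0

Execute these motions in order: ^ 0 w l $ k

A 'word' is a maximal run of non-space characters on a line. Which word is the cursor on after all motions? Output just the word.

After 1 (^): row=0 col=0 char='s'
After 2 (0): row=0 col=0 char='s'
After 3 (w): row=0 col=6 char='t'
After 4 (l): row=0 col=7 char='w'
After 5 ($): row=0 col=8 char='o'
After 6 (k): row=0 col=8 char='o'

Answer: two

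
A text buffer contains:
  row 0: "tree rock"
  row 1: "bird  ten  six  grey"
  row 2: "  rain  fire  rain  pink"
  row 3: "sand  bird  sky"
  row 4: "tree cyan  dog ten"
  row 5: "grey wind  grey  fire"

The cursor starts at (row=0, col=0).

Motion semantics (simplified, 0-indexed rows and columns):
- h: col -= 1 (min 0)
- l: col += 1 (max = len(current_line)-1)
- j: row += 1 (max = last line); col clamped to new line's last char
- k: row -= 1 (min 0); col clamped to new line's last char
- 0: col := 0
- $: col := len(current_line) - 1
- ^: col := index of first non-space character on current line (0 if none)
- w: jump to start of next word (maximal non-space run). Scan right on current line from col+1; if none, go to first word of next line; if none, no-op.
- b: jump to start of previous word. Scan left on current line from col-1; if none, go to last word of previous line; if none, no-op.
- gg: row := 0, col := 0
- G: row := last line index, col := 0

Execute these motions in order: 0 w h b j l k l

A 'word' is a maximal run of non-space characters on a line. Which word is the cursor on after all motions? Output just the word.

Answer: tree

Derivation:
After 1 (0): row=0 col=0 char='t'
After 2 (w): row=0 col=5 char='r'
After 3 (h): row=0 col=4 char='_'
After 4 (b): row=0 col=0 char='t'
After 5 (j): row=1 col=0 char='b'
After 6 (l): row=1 col=1 char='i'
After 7 (k): row=0 col=1 char='r'
After 8 (l): row=0 col=2 char='e'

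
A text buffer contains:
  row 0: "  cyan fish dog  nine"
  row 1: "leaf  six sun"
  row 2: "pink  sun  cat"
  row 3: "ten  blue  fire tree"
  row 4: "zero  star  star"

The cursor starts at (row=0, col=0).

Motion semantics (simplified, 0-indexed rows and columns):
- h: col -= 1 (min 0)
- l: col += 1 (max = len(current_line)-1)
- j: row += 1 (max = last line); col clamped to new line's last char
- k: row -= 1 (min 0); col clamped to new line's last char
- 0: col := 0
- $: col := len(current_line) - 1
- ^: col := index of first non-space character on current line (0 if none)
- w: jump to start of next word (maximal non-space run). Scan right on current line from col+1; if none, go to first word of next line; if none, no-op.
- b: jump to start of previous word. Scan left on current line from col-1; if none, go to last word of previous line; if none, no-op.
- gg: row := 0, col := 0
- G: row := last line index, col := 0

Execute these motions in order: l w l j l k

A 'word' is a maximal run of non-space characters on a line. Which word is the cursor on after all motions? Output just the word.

Answer: cyan

Derivation:
After 1 (l): row=0 col=1 char='_'
After 2 (w): row=0 col=2 char='c'
After 3 (l): row=0 col=3 char='y'
After 4 (j): row=1 col=3 char='f'
After 5 (l): row=1 col=4 char='_'
After 6 (k): row=0 col=4 char='a'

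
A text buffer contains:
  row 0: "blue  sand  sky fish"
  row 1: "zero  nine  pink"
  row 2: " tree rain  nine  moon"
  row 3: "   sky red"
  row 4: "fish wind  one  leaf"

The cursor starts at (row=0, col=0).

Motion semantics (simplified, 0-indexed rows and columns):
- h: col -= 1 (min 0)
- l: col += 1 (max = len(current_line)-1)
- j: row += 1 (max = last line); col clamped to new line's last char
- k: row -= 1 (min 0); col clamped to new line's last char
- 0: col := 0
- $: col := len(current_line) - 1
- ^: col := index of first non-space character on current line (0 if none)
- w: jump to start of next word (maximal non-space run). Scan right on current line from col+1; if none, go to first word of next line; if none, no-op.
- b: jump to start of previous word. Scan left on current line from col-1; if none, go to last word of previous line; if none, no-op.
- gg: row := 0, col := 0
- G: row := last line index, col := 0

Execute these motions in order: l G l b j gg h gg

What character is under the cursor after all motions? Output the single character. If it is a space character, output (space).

After 1 (l): row=0 col=1 char='l'
After 2 (G): row=4 col=0 char='f'
After 3 (l): row=4 col=1 char='i'
After 4 (b): row=4 col=0 char='f'
After 5 (j): row=4 col=0 char='f'
After 6 (gg): row=0 col=0 char='b'
After 7 (h): row=0 col=0 char='b'
After 8 (gg): row=0 col=0 char='b'

Answer: b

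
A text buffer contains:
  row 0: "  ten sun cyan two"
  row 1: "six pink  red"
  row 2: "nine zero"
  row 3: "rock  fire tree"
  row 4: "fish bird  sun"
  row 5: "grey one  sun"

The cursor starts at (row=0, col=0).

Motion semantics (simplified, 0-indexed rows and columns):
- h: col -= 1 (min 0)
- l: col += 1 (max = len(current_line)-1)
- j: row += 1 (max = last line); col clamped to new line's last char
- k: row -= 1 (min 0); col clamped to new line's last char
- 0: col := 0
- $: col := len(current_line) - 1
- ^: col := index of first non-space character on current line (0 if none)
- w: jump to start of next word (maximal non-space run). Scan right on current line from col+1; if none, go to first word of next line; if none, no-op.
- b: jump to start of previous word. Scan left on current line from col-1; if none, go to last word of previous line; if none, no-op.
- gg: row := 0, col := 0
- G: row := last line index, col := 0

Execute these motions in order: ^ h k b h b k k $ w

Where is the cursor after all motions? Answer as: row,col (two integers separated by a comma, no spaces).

After 1 (^): row=0 col=2 char='t'
After 2 (h): row=0 col=1 char='_'
After 3 (k): row=0 col=1 char='_'
After 4 (b): row=0 col=1 char='_'
After 5 (h): row=0 col=0 char='_'
After 6 (b): row=0 col=0 char='_'
After 7 (k): row=0 col=0 char='_'
After 8 (k): row=0 col=0 char='_'
After 9 ($): row=0 col=17 char='o'
After 10 (w): row=1 col=0 char='s'

Answer: 1,0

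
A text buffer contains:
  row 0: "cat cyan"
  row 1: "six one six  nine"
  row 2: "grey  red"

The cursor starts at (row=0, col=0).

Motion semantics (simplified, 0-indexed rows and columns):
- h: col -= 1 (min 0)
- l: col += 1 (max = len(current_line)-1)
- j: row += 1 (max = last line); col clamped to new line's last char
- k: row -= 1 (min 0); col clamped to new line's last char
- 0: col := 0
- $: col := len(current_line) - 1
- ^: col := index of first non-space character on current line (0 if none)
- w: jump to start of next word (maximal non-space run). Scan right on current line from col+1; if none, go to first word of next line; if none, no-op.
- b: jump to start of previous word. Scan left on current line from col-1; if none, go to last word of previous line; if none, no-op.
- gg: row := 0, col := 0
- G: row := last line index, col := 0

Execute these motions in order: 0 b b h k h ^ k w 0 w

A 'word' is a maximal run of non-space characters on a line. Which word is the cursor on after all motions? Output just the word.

Answer: cyan

Derivation:
After 1 (0): row=0 col=0 char='c'
After 2 (b): row=0 col=0 char='c'
After 3 (b): row=0 col=0 char='c'
After 4 (h): row=0 col=0 char='c'
After 5 (k): row=0 col=0 char='c'
After 6 (h): row=0 col=0 char='c'
After 7 (^): row=0 col=0 char='c'
After 8 (k): row=0 col=0 char='c'
After 9 (w): row=0 col=4 char='c'
After 10 (0): row=0 col=0 char='c'
After 11 (w): row=0 col=4 char='c'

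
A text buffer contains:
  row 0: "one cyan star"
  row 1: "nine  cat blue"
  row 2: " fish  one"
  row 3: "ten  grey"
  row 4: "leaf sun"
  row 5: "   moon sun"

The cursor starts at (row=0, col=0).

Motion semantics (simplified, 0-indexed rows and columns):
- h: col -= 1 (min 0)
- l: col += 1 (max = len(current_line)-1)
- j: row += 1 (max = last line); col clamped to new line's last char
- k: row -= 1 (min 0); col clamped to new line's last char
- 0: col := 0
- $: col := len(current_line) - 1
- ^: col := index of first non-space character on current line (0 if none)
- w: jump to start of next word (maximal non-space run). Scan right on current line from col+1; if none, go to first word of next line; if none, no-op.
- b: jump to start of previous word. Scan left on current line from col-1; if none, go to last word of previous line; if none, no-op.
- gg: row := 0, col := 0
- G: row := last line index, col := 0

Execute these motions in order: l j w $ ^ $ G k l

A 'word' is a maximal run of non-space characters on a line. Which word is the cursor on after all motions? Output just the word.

After 1 (l): row=0 col=1 char='n'
After 2 (j): row=1 col=1 char='i'
After 3 (w): row=1 col=6 char='c'
After 4 ($): row=1 col=13 char='e'
After 5 (^): row=1 col=0 char='n'
After 6 ($): row=1 col=13 char='e'
After 7 (G): row=5 col=0 char='_'
After 8 (k): row=4 col=0 char='l'
After 9 (l): row=4 col=1 char='e'

Answer: leaf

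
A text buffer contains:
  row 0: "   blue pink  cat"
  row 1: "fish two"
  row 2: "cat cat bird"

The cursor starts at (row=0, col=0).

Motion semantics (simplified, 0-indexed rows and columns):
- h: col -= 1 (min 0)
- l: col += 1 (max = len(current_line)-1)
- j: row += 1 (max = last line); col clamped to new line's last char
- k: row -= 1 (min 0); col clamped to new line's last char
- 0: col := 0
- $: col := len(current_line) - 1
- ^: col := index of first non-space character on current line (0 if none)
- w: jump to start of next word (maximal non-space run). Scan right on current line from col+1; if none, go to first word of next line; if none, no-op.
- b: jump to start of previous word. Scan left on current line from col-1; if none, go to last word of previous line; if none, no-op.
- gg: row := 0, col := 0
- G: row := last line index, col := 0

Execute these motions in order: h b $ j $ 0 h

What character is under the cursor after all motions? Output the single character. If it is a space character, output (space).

Answer: f

Derivation:
After 1 (h): row=0 col=0 char='_'
After 2 (b): row=0 col=0 char='_'
After 3 ($): row=0 col=16 char='t'
After 4 (j): row=1 col=7 char='o'
After 5 ($): row=1 col=7 char='o'
After 6 (0): row=1 col=0 char='f'
After 7 (h): row=1 col=0 char='f'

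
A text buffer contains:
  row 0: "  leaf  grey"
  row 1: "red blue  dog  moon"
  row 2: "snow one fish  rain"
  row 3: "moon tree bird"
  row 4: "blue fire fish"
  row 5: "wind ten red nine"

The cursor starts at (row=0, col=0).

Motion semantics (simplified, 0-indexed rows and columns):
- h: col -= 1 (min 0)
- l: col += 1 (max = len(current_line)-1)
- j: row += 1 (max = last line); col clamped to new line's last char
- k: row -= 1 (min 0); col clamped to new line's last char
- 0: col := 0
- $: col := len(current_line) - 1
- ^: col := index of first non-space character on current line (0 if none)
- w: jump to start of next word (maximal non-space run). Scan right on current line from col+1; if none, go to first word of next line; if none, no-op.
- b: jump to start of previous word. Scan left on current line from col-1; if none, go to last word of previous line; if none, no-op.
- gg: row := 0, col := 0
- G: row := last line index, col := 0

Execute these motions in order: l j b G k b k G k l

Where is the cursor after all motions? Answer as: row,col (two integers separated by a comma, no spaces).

Answer: 4,1

Derivation:
After 1 (l): row=0 col=1 char='_'
After 2 (j): row=1 col=1 char='e'
After 3 (b): row=1 col=0 char='r'
After 4 (G): row=5 col=0 char='w'
After 5 (k): row=4 col=0 char='b'
After 6 (b): row=3 col=10 char='b'
After 7 (k): row=2 col=10 char='i'
After 8 (G): row=5 col=0 char='w'
After 9 (k): row=4 col=0 char='b'
After 10 (l): row=4 col=1 char='l'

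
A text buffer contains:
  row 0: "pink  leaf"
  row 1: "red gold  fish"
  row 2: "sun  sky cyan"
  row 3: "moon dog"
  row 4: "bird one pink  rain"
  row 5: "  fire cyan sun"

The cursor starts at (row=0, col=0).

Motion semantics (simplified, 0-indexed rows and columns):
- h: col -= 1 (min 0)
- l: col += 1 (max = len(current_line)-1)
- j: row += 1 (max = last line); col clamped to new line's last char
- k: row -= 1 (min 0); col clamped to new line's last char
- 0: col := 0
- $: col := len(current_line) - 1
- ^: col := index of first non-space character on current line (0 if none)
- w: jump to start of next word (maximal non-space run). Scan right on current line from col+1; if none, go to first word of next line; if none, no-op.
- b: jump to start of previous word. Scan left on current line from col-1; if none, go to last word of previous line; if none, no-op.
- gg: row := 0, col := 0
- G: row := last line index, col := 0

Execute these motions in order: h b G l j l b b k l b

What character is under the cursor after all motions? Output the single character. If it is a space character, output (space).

Answer: d

Derivation:
After 1 (h): row=0 col=0 char='p'
After 2 (b): row=0 col=0 char='p'
After 3 (G): row=5 col=0 char='_'
After 4 (l): row=5 col=1 char='_'
After 5 (j): row=5 col=1 char='_'
After 6 (l): row=5 col=2 char='f'
After 7 (b): row=4 col=15 char='r'
After 8 (b): row=4 col=9 char='p'
After 9 (k): row=3 col=7 char='g'
After 10 (l): row=3 col=7 char='g'
After 11 (b): row=3 col=5 char='d'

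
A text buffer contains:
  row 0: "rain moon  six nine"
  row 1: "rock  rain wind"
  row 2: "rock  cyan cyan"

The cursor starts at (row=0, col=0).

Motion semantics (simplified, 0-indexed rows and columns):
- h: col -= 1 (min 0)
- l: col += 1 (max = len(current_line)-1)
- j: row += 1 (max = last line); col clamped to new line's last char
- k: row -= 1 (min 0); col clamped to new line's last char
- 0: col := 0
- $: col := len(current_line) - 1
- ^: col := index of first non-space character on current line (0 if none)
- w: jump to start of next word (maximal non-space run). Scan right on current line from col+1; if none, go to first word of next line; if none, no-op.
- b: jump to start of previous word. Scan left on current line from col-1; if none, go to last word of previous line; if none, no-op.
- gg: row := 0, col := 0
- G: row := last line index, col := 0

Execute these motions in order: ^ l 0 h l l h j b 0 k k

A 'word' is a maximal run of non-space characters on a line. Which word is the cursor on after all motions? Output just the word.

After 1 (^): row=0 col=0 char='r'
After 2 (l): row=0 col=1 char='a'
After 3 (0): row=0 col=0 char='r'
After 4 (h): row=0 col=0 char='r'
After 5 (l): row=0 col=1 char='a'
After 6 (l): row=0 col=2 char='i'
After 7 (h): row=0 col=1 char='a'
After 8 (j): row=1 col=1 char='o'
After 9 (b): row=1 col=0 char='r'
After 10 (0): row=1 col=0 char='r'
After 11 (k): row=0 col=0 char='r'
After 12 (k): row=0 col=0 char='r'

Answer: rain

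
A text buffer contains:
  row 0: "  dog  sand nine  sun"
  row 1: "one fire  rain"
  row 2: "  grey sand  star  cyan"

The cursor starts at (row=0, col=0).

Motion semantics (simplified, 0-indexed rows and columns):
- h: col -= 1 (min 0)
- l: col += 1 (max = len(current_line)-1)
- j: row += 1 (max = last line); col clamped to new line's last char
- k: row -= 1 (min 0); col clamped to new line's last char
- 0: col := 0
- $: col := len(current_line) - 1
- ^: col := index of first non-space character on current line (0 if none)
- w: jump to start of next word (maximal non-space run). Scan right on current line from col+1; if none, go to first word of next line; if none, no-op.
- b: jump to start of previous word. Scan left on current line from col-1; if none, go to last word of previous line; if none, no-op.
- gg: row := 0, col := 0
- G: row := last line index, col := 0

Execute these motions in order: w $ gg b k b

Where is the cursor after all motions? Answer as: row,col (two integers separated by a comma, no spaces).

Answer: 0,0

Derivation:
After 1 (w): row=0 col=2 char='d'
After 2 ($): row=0 col=20 char='n'
After 3 (gg): row=0 col=0 char='_'
After 4 (b): row=0 col=0 char='_'
After 5 (k): row=0 col=0 char='_'
After 6 (b): row=0 col=0 char='_'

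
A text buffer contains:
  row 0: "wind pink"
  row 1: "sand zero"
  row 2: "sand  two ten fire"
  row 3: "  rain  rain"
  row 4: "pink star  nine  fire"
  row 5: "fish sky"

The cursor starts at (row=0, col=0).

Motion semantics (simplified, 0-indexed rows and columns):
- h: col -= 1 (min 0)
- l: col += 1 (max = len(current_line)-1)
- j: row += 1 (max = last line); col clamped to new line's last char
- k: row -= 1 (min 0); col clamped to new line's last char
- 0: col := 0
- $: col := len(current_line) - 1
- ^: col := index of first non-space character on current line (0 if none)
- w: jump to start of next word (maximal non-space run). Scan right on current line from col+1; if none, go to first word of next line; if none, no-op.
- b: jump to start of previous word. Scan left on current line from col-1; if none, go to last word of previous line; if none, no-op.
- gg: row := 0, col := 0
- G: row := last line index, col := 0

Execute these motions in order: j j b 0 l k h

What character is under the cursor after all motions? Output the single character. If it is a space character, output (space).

After 1 (j): row=1 col=0 char='s'
After 2 (j): row=2 col=0 char='s'
After 3 (b): row=1 col=5 char='z'
After 4 (0): row=1 col=0 char='s'
After 5 (l): row=1 col=1 char='a'
After 6 (k): row=0 col=1 char='i'
After 7 (h): row=0 col=0 char='w'

Answer: w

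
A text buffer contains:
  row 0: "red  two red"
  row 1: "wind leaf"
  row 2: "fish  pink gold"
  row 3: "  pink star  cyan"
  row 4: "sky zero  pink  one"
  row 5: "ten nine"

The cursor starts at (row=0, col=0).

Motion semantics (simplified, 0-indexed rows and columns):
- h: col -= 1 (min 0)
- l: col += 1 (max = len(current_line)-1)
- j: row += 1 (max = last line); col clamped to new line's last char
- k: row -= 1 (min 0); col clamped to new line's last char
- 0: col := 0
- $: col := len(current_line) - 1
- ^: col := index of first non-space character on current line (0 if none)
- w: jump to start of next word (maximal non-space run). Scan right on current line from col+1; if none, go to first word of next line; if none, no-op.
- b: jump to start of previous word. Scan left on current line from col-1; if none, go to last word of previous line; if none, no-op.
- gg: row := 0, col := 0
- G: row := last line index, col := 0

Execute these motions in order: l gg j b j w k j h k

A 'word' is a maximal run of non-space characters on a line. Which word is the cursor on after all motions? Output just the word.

Answer: wind

Derivation:
After 1 (l): row=0 col=1 char='e'
After 2 (gg): row=0 col=0 char='r'
After 3 (j): row=1 col=0 char='w'
After 4 (b): row=0 col=9 char='r'
After 5 (j): row=1 col=8 char='f'
After 6 (w): row=2 col=0 char='f'
After 7 (k): row=1 col=0 char='w'
After 8 (j): row=2 col=0 char='f'
After 9 (h): row=2 col=0 char='f'
After 10 (k): row=1 col=0 char='w'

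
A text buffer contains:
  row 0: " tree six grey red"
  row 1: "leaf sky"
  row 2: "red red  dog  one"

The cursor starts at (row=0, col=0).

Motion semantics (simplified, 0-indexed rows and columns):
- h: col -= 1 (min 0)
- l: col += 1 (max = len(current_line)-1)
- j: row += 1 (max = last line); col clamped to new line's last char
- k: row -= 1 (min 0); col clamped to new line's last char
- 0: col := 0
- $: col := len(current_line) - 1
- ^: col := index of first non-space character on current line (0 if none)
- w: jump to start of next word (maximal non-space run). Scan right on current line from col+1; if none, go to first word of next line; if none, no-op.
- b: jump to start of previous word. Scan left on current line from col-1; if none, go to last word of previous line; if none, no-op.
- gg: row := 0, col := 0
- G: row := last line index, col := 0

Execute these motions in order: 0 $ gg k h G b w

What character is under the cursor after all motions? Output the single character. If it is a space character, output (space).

After 1 (0): row=0 col=0 char='_'
After 2 ($): row=0 col=17 char='d'
After 3 (gg): row=0 col=0 char='_'
After 4 (k): row=0 col=0 char='_'
After 5 (h): row=0 col=0 char='_'
After 6 (G): row=2 col=0 char='r'
After 7 (b): row=1 col=5 char='s'
After 8 (w): row=2 col=0 char='r'

Answer: r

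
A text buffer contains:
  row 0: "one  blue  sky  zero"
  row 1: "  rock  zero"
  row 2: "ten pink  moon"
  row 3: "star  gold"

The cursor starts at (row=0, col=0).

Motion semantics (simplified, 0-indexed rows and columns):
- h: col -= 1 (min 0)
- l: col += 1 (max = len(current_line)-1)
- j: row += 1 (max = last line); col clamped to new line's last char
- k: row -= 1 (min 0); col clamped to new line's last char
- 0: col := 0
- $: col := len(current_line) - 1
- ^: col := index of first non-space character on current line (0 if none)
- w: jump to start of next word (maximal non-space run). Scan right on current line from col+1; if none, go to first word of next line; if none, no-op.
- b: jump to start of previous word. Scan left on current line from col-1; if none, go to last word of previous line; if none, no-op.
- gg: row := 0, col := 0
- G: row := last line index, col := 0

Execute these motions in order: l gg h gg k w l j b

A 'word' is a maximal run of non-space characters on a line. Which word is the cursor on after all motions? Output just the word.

Answer: rock

Derivation:
After 1 (l): row=0 col=1 char='n'
After 2 (gg): row=0 col=0 char='o'
After 3 (h): row=0 col=0 char='o'
After 4 (gg): row=0 col=0 char='o'
After 5 (k): row=0 col=0 char='o'
After 6 (w): row=0 col=5 char='b'
After 7 (l): row=0 col=6 char='l'
After 8 (j): row=1 col=6 char='_'
After 9 (b): row=1 col=2 char='r'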